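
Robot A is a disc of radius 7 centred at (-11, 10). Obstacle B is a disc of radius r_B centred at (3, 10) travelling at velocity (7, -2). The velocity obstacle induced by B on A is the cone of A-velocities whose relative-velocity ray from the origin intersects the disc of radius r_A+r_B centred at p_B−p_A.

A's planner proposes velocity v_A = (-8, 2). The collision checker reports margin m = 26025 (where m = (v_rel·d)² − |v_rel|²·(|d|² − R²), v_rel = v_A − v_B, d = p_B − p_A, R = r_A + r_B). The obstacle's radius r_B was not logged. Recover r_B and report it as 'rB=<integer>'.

m = 26025
d = (14, 0);  v_rel = (-15, 4),  |v_rel|² = 241
v_rel×d = (-15)·(0) − (4)·(14) = -56
since m = R²·241 − (-56)²:  R² = (3136 + 26025) / 241 = 121
R = √121 = 11  ⇒  r_B = 11 − 7 = 4

rB=4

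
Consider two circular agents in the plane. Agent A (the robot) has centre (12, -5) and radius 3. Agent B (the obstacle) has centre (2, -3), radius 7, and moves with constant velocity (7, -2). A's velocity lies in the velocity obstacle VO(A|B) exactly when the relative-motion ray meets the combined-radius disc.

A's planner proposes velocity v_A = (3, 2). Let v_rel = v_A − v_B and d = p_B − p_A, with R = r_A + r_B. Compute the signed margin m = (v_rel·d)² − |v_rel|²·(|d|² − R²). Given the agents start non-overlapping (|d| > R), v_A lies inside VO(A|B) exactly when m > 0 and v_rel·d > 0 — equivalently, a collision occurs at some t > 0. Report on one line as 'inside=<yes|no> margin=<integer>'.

d = (-10, 2),  |d|² = 104;  R = 3+7 = 10,  c = 104−10² = 4
v_rel = (-4, 4),  |v_rel|² = 32;  v_rel·d = (-4)·(-10) + (4)·(2) = 48
32·t² − 96·t + 4 = 0  ⇒  m = 48² − 32·4 = 2176
m = 2176 > 0,  v_rel·d = 48 > 0  ⇒  inside

inside=yes margin=2176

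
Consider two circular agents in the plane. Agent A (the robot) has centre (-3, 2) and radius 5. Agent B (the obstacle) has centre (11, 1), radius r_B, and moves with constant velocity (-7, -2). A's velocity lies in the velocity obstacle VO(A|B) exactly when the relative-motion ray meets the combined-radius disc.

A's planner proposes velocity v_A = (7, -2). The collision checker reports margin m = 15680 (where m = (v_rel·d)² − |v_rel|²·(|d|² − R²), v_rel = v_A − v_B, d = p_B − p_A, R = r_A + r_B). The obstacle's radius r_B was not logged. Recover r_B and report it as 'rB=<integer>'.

m = 15680
d = (14, -1);  v_rel = (14, 0),  |v_rel|² = 196
v_rel×d = (14)·(-1) − (0)·(14) = -14
since m = R²·196 − (-14)²:  R² = (196 + 15680) / 196 = 81
R = √81 = 9  ⇒  r_B = 9 − 5 = 4

rB=4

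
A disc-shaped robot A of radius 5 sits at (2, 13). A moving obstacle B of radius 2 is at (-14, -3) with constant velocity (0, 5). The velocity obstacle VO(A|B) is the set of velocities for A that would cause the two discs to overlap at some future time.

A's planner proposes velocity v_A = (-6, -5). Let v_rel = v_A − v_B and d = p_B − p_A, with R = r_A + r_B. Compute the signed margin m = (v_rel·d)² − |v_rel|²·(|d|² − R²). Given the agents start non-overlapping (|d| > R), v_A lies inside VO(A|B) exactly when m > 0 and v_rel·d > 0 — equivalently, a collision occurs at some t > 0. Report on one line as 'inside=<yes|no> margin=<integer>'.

d = (-16, -16),  |d|² = 512;  R = 5+2 = 7,  c = 512−7² = 463
v_rel = (-6, -10),  |v_rel|² = 136;  v_rel·d = (-6)·(-16) + (-10)·(-16) = 256
136·t² − 512·t + 463 = 0  ⇒  m = 256² − 136·463 = 2568
m = 2568 > 0,  v_rel·d = 256 > 0  ⇒  inside

inside=yes margin=2568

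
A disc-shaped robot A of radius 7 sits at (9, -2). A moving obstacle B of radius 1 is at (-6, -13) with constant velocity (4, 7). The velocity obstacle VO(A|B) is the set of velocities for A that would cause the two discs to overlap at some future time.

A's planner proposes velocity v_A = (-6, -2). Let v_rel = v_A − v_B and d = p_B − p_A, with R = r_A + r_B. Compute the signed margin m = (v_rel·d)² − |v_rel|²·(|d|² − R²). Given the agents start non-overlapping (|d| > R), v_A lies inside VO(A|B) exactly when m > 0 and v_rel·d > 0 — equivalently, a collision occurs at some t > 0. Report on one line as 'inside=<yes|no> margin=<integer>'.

d = (-15, -11),  |d|² = 346;  R = 7+1 = 8,  c = 346−8² = 282
v_rel = (-10, -9),  |v_rel|² = 181;  v_rel·d = (-10)·(-15) + (-9)·(-11) = 249
181·t² − 498·t + 282 = 0  ⇒  m = 249² − 181·282 = 10959
m = 10959 > 0,  v_rel·d = 249 > 0  ⇒  inside

inside=yes margin=10959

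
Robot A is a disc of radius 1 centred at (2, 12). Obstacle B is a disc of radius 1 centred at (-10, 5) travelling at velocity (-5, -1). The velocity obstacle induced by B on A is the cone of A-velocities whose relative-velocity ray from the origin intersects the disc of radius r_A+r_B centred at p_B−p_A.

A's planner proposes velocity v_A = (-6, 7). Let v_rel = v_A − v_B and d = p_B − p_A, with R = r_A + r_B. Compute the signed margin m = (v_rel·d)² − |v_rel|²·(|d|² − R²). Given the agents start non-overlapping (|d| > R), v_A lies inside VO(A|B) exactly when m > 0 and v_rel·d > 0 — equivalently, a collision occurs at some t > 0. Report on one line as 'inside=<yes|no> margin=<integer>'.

d = (-12, -7),  |d|² = 193;  R = 1+1 = 2,  c = 193−2² = 189
v_rel = (-1, 8),  |v_rel|² = 65;  v_rel·d = (-1)·(-12) + (8)·(-7) = -44
65·t² + 88·t + 189 = 0  ⇒  m = (-44)² − 65·189 = -10349
m = -10349 < 0,  v_rel·d = -44 < 0  ⇒  outside

inside=no margin=-10349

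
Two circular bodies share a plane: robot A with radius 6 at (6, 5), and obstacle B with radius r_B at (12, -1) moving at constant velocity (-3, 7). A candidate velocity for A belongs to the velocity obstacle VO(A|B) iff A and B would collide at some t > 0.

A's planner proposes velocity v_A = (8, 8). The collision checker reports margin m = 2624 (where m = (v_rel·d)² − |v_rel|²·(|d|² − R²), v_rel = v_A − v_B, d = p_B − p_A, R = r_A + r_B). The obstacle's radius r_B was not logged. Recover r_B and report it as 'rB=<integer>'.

m = 2624
d = (6, -6);  v_rel = (11, 1),  |v_rel|² = 122
v_rel×d = (11)·(-6) − (1)·(6) = -72
since m = R²·122 − (-72)²:  R² = (5184 + 2624) / 122 = 64
R = √64 = 8  ⇒  r_B = 8 − 6 = 2

rB=2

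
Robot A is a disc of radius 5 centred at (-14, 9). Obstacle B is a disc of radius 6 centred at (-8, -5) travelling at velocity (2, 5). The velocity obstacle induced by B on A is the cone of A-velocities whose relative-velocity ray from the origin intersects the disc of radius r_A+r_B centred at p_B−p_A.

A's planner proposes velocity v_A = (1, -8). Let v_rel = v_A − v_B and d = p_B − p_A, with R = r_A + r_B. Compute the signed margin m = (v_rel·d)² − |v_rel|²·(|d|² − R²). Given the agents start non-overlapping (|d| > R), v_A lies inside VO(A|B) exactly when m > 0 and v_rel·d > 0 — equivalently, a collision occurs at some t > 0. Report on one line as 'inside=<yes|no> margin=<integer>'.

d = (6, -14),  |d|² = 232;  R = 5+6 = 11,  c = 232−11² = 111
v_rel = (-1, -13),  |v_rel|² = 170;  v_rel·d = (-1)·(6) + (-13)·(-14) = 176
170·t² − 352·t + 111 = 0  ⇒  m = 176² − 170·111 = 12106
m = 12106 > 0,  v_rel·d = 176 > 0  ⇒  inside

inside=yes margin=12106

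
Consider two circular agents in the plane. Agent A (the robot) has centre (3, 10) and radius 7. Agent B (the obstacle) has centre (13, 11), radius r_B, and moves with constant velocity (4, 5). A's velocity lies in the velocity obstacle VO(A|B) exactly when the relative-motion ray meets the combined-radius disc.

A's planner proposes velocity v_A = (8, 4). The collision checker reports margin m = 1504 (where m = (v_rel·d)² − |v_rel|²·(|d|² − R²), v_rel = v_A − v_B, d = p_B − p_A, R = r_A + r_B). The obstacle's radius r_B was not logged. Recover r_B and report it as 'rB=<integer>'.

m = 1504
d = (10, 1);  v_rel = (4, -1),  |v_rel|² = 17
v_rel×d = (4)·(1) − (-1)·(10) = 14
since m = R²·17 − 14²:  R² = (196 + 1504) / 17 = 100
R = √100 = 10  ⇒  r_B = 10 − 7 = 3

rB=3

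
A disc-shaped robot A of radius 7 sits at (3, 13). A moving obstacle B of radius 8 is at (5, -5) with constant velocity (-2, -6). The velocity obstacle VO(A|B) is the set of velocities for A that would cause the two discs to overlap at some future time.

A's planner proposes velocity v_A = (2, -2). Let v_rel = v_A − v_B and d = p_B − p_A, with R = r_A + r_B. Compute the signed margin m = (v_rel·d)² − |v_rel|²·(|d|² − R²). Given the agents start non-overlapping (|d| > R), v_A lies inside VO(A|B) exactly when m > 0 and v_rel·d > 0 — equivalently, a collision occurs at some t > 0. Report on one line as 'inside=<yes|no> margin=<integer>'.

d = (2, -18),  |d|² = 328;  R = 7+8 = 15,  c = 328−15² = 103
v_rel = (4, 4),  |v_rel|² = 32;  v_rel·d = (4)·(2) + (4)·(-18) = -64
32·t² + 128·t + 103 = 0  ⇒  m = (-64)² − 32·103 = 800
m = 800 > 0,  v_rel·d = -64 < 0  ⇒  outside

inside=no margin=800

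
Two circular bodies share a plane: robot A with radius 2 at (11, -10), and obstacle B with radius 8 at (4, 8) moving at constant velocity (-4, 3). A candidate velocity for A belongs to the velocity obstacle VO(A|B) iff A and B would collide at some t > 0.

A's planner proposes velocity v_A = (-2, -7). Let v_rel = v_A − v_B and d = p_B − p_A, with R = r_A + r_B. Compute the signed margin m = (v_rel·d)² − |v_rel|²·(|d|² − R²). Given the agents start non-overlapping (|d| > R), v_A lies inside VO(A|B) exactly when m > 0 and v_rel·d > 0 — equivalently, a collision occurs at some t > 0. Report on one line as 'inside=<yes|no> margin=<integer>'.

d = (-7, 18),  |d|² = 373;  R = 2+8 = 10,  c = 373−10² = 273
v_rel = (2, -10),  |v_rel|² = 104;  v_rel·d = (2)·(-7) + (-10)·(18) = -194
104·t² + 388·t + 273 = 0  ⇒  m = (-194)² − 104·273 = 9244
m = 9244 > 0,  v_rel·d = -194 < 0  ⇒  outside

inside=no margin=9244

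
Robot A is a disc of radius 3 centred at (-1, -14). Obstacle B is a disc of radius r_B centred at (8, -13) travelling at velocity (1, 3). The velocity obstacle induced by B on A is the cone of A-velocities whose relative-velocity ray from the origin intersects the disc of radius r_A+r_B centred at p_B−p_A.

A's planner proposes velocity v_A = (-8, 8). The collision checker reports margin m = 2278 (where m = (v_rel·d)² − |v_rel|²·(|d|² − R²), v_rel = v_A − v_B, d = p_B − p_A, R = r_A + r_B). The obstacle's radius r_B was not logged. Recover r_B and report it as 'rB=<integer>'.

m = 2278
d = (9, 1);  v_rel = (-9, 5),  |v_rel|² = 106
v_rel×d = (-9)·(1) − (5)·(9) = -54
since m = R²·106 − (-54)²:  R² = (2916 + 2278) / 106 = 49
R = √49 = 7  ⇒  r_B = 7 − 3 = 4

rB=4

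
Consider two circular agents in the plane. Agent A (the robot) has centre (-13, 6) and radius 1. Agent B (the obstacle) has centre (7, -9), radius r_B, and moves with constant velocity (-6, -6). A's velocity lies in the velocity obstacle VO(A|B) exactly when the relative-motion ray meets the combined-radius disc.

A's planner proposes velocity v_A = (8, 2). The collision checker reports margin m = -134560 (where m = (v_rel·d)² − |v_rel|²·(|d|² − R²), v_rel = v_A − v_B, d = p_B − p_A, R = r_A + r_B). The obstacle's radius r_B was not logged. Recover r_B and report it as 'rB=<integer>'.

m = -134560
d = (20, -15);  v_rel = (14, 8),  |v_rel|² = 260
v_rel×d = (14)·(-15) − (8)·(20) = -370
since m = R²·260 − (-370)²:  R² = (136900 + -134560) / 260 = 9
R = √9 = 3  ⇒  r_B = 3 − 1 = 2

rB=2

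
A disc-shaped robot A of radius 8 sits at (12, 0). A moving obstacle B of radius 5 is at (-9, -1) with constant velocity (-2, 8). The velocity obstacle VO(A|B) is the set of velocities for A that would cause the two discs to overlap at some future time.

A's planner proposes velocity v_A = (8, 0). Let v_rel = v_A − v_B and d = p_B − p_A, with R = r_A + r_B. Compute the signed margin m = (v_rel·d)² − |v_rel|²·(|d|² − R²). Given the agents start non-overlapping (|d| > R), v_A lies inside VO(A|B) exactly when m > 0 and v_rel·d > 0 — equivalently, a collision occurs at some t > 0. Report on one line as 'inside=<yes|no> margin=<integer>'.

d = (-21, -1),  |d|² = 442;  R = 8+5 = 13,  c = 442−13² = 273
v_rel = (10, -8),  |v_rel|² = 164;  v_rel·d = (10)·(-21) + (-8)·(-1) = -202
164·t² + 404·t + 273 = 0  ⇒  m = (-202)² − 164·273 = -3968
m = -3968 < 0,  v_rel·d = -202 < 0  ⇒  outside

inside=no margin=-3968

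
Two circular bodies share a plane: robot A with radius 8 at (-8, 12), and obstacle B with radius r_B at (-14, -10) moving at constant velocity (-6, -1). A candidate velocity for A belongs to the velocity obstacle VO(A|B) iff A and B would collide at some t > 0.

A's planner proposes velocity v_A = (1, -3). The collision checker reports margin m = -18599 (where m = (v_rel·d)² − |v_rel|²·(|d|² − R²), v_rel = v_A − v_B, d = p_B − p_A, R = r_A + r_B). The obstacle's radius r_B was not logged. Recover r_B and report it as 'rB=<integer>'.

m = -18599
d = (-6, -22);  v_rel = (7, -2),  |v_rel|² = 53
v_rel×d = (7)·(-22) − (-2)·(-6) = -166
since m = R²·53 − (-166)²:  R² = (27556 + -18599) / 53 = 169
R = √169 = 13  ⇒  r_B = 13 − 8 = 5

rB=5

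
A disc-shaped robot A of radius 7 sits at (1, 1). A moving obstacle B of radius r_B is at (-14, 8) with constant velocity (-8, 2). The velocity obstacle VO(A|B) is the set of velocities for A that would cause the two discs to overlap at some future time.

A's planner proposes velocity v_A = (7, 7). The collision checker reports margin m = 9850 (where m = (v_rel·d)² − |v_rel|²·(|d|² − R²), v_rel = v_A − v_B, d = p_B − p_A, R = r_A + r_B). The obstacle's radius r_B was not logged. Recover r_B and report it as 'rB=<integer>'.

m = 9850
d = (-15, 7);  v_rel = (15, 5),  |v_rel|² = 250
v_rel×d = (15)·(7) − (5)·(-15) = 180
since m = R²·250 − 180²:  R² = (32400 + 9850) / 250 = 169
R = √169 = 13  ⇒  r_B = 13 − 7 = 6

rB=6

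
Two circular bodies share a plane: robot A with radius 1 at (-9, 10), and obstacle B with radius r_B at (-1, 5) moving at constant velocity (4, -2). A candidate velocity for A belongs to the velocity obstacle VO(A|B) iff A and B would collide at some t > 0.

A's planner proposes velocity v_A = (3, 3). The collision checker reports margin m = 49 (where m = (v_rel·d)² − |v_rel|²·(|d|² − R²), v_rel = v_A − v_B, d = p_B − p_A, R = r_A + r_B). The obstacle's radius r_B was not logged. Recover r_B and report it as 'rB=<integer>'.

m = 49
d = (8, -5);  v_rel = (-1, 5),  |v_rel|² = 26
v_rel×d = (-1)·(-5) − (5)·(8) = -35
since m = R²·26 − (-35)²:  R² = (1225 + 49) / 26 = 49
R = √49 = 7  ⇒  r_B = 7 − 1 = 6

rB=6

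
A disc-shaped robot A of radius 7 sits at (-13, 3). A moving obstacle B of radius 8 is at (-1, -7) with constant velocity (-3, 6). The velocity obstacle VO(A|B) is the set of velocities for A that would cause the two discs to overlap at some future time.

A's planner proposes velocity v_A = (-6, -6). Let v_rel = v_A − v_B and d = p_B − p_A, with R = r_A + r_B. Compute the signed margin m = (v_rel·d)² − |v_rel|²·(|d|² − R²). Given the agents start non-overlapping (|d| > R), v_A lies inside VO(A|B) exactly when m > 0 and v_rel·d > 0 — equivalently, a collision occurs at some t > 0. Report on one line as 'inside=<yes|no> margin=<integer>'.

d = (12, -10),  |d|² = 244;  R = 7+8 = 15,  c = 244−15² = 19
v_rel = (-3, -12),  |v_rel|² = 153;  v_rel·d = (-3)·(12) + (-12)·(-10) = 84
153·t² − 168·t + 19 = 0  ⇒  m = 84² − 153·19 = 4149
m = 4149 > 0,  v_rel·d = 84 > 0  ⇒  inside

inside=yes margin=4149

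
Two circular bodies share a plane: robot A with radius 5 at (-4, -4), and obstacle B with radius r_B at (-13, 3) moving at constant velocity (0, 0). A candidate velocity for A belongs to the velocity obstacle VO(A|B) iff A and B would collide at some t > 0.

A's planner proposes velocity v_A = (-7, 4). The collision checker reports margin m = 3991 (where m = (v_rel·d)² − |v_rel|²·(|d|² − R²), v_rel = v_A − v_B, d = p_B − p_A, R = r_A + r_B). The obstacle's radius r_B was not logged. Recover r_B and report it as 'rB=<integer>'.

m = 3991
d = (-9, 7);  v_rel = (-7, 4),  |v_rel|² = 65
v_rel×d = (-7)·(7) − (4)·(-9) = -13
since m = R²·65 − (-13)²:  R² = (169 + 3991) / 65 = 64
R = √64 = 8  ⇒  r_B = 8 − 5 = 3

rB=3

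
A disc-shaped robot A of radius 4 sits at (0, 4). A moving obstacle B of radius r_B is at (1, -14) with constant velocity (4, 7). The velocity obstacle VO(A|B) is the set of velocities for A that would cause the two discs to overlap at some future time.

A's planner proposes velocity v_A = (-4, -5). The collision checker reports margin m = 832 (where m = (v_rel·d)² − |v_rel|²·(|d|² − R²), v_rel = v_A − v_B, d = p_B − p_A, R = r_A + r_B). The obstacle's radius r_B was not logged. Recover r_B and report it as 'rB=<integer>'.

m = 832
d = (1, -18);  v_rel = (-8, -12),  |v_rel|² = 208
v_rel×d = (-8)·(-18) − (-12)·(1) = 156
since m = R²·208 − 156²:  R² = (24336 + 832) / 208 = 121
R = √121 = 11  ⇒  r_B = 11 − 4 = 7

rB=7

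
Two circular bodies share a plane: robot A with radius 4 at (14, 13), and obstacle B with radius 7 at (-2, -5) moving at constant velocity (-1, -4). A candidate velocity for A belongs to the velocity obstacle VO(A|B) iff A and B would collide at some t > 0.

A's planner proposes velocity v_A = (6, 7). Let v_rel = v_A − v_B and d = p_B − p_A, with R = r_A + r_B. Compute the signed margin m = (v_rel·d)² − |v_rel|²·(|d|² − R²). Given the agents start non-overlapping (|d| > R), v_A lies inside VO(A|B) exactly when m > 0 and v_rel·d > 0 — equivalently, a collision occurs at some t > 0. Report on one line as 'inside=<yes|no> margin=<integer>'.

d = (-16, -18),  |d|² = 580;  R = 4+7 = 11,  c = 580−11² = 459
v_rel = (7, 11),  |v_rel|² = 170;  v_rel·d = (7)·(-16) + (11)·(-18) = -310
170·t² + 620·t + 459 = 0  ⇒  m = (-310)² − 170·459 = 18070
m = 18070 > 0,  v_rel·d = -310 < 0  ⇒  outside

inside=no margin=18070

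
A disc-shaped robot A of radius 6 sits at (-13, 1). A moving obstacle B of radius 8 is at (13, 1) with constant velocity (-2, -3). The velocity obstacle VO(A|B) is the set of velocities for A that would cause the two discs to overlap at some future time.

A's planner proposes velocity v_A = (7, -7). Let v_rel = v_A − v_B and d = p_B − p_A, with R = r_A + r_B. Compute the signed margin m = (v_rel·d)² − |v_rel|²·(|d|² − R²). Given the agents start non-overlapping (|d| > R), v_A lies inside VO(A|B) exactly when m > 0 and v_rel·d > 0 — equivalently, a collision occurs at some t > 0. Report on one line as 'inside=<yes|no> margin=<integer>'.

d = (26, 0),  |d|² = 676;  R = 6+8 = 14,  c = 676−14² = 480
v_rel = (9, -4),  |v_rel|² = 97;  v_rel·d = (9)·(26) + (-4)·(0) = 234
97·t² − 468·t + 480 = 0  ⇒  m = 234² − 97·480 = 8196
m = 8196 > 0,  v_rel·d = 234 > 0  ⇒  inside

inside=yes margin=8196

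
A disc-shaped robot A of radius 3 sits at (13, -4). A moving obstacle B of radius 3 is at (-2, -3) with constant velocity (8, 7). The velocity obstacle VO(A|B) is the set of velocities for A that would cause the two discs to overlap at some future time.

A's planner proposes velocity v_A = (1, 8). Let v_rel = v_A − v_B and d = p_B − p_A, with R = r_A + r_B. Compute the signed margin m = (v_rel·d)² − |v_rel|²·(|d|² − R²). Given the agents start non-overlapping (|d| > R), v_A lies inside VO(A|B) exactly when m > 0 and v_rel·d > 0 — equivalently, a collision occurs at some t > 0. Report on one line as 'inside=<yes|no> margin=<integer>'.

d = (-15, 1),  |d|² = 226;  R = 3+3 = 6,  c = 226−6² = 190
v_rel = (-7, 1),  |v_rel|² = 50;  v_rel·d = (-7)·(-15) + (1)·(1) = 106
50·t² − 212·t + 190 = 0  ⇒  m = 106² − 50·190 = 1736
m = 1736 > 0,  v_rel·d = 106 > 0  ⇒  inside

inside=yes margin=1736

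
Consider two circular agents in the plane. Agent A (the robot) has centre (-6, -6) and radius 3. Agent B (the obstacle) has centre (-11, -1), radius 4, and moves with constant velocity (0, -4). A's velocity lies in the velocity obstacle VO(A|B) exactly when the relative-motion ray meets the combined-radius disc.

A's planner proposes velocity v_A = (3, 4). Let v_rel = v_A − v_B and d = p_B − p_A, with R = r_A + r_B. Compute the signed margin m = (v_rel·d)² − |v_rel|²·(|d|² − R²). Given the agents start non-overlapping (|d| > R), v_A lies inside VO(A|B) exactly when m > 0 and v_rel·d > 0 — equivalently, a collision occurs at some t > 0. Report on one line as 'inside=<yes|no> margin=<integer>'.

d = (-5, 5),  |d|² = 50;  R = 3+4 = 7,  c = 50−7² = 1
v_rel = (3, 8),  |v_rel|² = 73;  v_rel·d = (3)·(-5) + (8)·(5) = 25
73·t² − 50·t + 1 = 0  ⇒  m = 25² − 73·1 = 552
m = 552 > 0,  v_rel·d = 25 > 0  ⇒  inside

inside=yes margin=552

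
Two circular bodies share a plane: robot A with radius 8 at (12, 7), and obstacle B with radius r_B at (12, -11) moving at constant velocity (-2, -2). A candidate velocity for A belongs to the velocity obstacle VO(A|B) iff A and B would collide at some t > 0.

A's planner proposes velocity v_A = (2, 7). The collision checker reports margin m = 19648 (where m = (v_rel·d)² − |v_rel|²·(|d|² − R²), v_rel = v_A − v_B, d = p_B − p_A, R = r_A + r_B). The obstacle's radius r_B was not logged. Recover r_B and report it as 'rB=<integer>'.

m = 19648
d = (0, -18);  v_rel = (4, 9),  |v_rel|² = 97
v_rel×d = (4)·(-18) − (9)·(0) = -72
since m = R²·97 − (-72)²:  R² = (5184 + 19648) / 97 = 256
R = √256 = 16  ⇒  r_B = 16 − 8 = 8

rB=8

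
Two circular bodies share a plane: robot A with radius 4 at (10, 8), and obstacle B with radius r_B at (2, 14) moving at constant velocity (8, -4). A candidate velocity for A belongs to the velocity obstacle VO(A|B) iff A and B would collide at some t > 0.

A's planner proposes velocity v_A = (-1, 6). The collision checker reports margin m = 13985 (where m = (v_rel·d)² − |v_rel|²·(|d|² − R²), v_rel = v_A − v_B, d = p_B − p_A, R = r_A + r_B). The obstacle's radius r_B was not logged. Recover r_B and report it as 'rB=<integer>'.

m = 13985
d = (-8, 6);  v_rel = (-9, 10),  |v_rel|² = 181
v_rel×d = (-9)·(6) − (10)·(-8) = 26
since m = R²·181 − 26²:  R² = (676 + 13985) / 181 = 81
R = √81 = 9  ⇒  r_B = 9 − 4 = 5

rB=5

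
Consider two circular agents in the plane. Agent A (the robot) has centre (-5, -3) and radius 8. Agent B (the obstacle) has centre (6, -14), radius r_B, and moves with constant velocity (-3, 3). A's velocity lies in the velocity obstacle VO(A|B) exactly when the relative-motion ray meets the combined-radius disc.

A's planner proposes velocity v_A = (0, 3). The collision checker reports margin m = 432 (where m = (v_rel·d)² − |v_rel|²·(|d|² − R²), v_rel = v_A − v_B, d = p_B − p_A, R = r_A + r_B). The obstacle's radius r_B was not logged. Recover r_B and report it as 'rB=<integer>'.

m = 432
d = (11, -11);  v_rel = (3, 0),  |v_rel|² = 9
v_rel×d = (3)·(-11) − (0)·(11) = -33
since m = R²·9 − (-33)²:  R² = (1089 + 432) / 9 = 169
R = √169 = 13  ⇒  r_B = 13 − 8 = 5

rB=5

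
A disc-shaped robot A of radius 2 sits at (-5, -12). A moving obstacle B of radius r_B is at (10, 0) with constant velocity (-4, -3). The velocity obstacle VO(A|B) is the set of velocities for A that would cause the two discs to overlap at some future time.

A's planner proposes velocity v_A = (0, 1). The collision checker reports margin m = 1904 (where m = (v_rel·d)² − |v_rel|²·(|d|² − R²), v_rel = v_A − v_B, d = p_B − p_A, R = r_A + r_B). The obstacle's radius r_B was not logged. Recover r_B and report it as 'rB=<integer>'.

m = 1904
d = (15, 12);  v_rel = (4, 4),  |v_rel|² = 32
v_rel×d = (4)·(12) − (4)·(15) = -12
since m = R²·32 − (-12)²:  R² = (144 + 1904) / 32 = 64
R = √64 = 8  ⇒  r_B = 8 − 2 = 6

rB=6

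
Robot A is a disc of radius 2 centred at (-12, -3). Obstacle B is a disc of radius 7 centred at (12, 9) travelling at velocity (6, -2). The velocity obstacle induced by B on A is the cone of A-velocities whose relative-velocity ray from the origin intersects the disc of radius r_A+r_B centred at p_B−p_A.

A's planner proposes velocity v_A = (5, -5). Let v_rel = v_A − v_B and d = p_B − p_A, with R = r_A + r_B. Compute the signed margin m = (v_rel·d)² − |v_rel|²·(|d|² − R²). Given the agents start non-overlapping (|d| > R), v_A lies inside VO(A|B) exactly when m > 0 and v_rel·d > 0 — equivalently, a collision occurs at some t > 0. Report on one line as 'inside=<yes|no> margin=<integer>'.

d = (24, 12),  |d|² = 720;  R = 2+7 = 9,  c = 720−9² = 639
v_rel = (-1, -3),  |v_rel|² = 10;  v_rel·d = (-1)·(24) + (-3)·(12) = -60
10·t² + 120·t + 639 = 0  ⇒  m = (-60)² − 10·639 = -2790
m = -2790 < 0,  v_rel·d = -60 < 0  ⇒  outside

inside=no margin=-2790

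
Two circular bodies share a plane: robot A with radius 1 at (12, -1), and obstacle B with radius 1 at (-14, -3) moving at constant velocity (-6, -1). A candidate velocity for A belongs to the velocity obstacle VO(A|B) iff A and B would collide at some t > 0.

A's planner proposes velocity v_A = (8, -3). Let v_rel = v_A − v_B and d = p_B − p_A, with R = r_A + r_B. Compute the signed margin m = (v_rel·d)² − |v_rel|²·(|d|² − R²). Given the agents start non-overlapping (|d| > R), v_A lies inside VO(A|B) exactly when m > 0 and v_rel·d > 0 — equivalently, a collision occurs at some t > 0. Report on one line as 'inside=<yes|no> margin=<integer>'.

d = (-26, -2),  |d|² = 680;  R = 1+1 = 2,  c = 680−2² = 676
v_rel = (14, -2),  |v_rel|² = 200;  v_rel·d = (14)·(-26) + (-2)·(-2) = -360
200·t² + 720·t + 676 = 0  ⇒  m = (-360)² − 200·676 = -5600
m = -5600 < 0,  v_rel·d = -360 < 0  ⇒  outside

inside=no margin=-5600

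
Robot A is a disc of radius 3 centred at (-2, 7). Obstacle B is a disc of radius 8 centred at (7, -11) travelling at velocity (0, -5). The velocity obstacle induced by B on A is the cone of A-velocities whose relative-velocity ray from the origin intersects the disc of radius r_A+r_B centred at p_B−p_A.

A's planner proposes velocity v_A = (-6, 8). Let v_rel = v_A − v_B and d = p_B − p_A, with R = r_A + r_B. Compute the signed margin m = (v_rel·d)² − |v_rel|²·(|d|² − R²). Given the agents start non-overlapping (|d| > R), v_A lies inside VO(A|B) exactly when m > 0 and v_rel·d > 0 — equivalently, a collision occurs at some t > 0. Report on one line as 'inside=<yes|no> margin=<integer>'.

d = (9, -18),  |d|² = 405;  R = 3+8 = 11,  c = 405−11² = 284
v_rel = (-6, 13),  |v_rel|² = 205;  v_rel·d = (-6)·(9) + (13)·(-18) = -288
205·t² + 576·t + 284 = 0  ⇒  m = (-288)² − 205·284 = 24724
m = 24724 > 0,  v_rel·d = -288 < 0  ⇒  outside

inside=no margin=24724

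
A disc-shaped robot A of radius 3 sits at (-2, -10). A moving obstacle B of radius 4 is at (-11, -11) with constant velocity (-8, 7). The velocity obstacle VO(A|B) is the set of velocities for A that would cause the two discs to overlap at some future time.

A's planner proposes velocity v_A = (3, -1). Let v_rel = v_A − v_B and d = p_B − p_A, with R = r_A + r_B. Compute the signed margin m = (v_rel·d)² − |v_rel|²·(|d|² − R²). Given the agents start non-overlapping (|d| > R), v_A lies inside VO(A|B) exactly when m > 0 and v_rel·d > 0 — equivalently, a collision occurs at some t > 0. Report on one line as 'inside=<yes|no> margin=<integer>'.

d = (-9, -1),  |d|² = 82;  R = 3+4 = 7,  c = 82−7² = 33
v_rel = (11, -8),  |v_rel|² = 185;  v_rel·d = (11)·(-9) + (-8)·(-1) = -91
185·t² + 182·t + 33 = 0  ⇒  m = (-91)² − 185·33 = 2176
m = 2176 > 0,  v_rel·d = -91 < 0  ⇒  outside

inside=no margin=2176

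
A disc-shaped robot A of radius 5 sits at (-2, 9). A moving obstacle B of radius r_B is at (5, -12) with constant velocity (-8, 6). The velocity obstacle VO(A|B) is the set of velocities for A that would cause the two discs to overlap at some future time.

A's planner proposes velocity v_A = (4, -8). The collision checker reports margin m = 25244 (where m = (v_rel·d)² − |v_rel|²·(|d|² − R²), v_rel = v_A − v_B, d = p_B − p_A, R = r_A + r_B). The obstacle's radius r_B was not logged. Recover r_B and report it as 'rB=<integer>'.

m = 25244
d = (7, -21);  v_rel = (12, -14),  |v_rel|² = 340
v_rel×d = (12)·(-21) − (-14)·(7) = -154
since m = R²·340 − (-154)²:  R² = (23716 + 25244) / 340 = 144
R = √144 = 12  ⇒  r_B = 12 − 5 = 7

rB=7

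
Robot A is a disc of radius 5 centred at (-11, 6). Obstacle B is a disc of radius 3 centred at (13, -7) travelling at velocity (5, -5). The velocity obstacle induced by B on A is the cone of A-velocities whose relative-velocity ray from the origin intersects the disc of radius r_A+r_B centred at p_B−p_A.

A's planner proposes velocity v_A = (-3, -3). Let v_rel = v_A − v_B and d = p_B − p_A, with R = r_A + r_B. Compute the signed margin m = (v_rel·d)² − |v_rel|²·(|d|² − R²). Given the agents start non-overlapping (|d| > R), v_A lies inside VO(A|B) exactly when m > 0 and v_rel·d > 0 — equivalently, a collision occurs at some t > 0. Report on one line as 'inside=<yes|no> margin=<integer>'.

d = (24, -13),  |d|² = 745;  R = 5+3 = 8,  c = 745−8² = 681
v_rel = (-8, 2),  |v_rel|² = 68;  v_rel·d = (-8)·(24) + (2)·(-13) = -218
68·t² + 436·t + 681 = 0  ⇒  m = (-218)² − 68·681 = 1216
m = 1216 > 0,  v_rel·d = -218 < 0  ⇒  outside

inside=no margin=1216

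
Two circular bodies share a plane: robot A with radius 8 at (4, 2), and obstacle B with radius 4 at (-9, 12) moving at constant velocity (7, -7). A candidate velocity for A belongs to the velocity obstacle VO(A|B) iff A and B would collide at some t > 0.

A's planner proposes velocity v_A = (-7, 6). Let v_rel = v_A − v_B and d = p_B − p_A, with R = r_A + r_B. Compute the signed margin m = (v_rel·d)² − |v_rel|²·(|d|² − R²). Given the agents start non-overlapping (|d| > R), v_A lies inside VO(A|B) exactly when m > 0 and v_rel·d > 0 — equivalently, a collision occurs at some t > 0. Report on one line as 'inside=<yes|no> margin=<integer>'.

d = (-13, 10),  |d|² = 269;  R = 8+4 = 12,  c = 269−12² = 125
v_rel = (-14, 13),  |v_rel|² = 365;  v_rel·d = (-14)·(-13) + (13)·(10) = 312
365·t² − 624·t + 125 = 0  ⇒  m = 312² − 365·125 = 51719
m = 51719 > 0,  v_rel·d = 312 > 0  ⇒  inside

inside=yes margin=51719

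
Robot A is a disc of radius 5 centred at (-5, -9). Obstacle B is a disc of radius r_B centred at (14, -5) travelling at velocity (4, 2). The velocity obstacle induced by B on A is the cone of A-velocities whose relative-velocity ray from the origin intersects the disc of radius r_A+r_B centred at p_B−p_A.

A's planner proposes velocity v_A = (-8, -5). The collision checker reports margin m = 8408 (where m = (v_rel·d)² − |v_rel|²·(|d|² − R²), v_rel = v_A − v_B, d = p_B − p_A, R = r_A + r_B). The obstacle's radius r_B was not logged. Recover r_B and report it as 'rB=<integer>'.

m = 8408
d = (19, 4);  v_rel = (-12, -7),  |v_rel|² = 193
v_rel×d = (-12)·(4) − (-7)·(19) = 85
since m = R²·193 − 85²:  R² = (7225 + 8408) / 193 = 81
R = √81 = 9  ⇒  r_B = 9 − 5 = 4

rB=4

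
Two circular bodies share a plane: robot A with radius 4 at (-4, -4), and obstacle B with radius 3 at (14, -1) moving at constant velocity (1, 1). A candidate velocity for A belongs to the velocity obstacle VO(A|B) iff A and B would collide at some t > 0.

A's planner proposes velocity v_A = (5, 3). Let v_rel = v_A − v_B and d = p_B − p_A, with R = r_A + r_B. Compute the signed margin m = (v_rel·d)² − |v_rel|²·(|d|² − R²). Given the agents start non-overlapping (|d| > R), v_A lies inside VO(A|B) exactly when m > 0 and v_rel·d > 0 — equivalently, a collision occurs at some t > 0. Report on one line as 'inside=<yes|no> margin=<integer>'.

d = (18, 3),  |d|² = 333;  R = 4+3 = 7,  c = 333−7² = 284
v_rel = (4, 2),  |v_rel|² = 20;  v_rel·d = (4)·(18) + (2)·(3) = 78
20·t² − 156·t + 284 = 0  ⇒  m = 78² − 20·284 = 404
m = 404 > 0,  v_rel·d = 78 > 0  ⇒  inside

inside=yes margin=404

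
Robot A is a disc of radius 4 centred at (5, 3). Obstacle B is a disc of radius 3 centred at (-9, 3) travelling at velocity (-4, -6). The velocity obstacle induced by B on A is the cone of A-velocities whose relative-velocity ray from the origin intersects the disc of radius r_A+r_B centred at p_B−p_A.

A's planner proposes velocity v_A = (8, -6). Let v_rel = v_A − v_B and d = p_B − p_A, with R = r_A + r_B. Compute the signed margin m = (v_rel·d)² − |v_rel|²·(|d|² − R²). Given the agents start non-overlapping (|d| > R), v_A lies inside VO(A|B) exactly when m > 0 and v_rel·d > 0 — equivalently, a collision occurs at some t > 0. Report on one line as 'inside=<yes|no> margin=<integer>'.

d = (-14, 0),  |d|² = 196;  R = 4+3 = 7,  c = 196−7² = 147
v_rel = (12, 0),  |v_rel|² = 144;  v_rel·d = (12)·(-14) + (0)·(0) = -168
144·t² + 336·t + 147 = 0  ⇒  m = (-168)² − 144·147 = 7056
m = 7056 > 0,  v_rel·d = -168 < 0  ⇒  outside

inside=no margin=7056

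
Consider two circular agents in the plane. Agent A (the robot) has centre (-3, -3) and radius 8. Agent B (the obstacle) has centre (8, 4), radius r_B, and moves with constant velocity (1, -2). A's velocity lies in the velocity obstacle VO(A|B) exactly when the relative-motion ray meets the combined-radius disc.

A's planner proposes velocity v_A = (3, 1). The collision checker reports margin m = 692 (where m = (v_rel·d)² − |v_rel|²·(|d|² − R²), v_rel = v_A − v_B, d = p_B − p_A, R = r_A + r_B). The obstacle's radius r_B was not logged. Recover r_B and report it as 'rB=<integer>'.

m = 692
d = (11, 7);  v_rel = (2, 3),  |v_rel|² = 13
v_rel×d = (2)·(7) − (3)·(11) = -19
since m = R²·13 − (-19)²:  R² = (361 + 692) / 13 = 81
R = √81 = 9  ⇒  r_B = 9 − 8 = 1

rB=1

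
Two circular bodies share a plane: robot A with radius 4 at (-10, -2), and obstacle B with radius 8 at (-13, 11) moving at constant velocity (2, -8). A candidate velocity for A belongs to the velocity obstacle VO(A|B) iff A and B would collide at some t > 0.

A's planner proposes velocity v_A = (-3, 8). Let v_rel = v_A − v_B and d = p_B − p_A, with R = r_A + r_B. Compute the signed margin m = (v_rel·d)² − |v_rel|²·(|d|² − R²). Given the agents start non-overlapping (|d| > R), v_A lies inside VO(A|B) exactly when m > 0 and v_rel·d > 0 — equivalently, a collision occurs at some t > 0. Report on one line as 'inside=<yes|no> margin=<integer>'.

d = (-3, 13),  |d|² = 178;  R = 4+8 = 12,  c = 178−12² = 34
v_rel = (-5, 16),  |v_rel|² = 281;  v_rel·d = (-5)·(-3) + (16)·(13) = 223
281·t² − 446·t + 34 = 0  ⇒  m = 223² − 281·34 = 40175
m = 40175 > 0,  v_rel·d = 223 > 0  ⇒  inside

inside=yes margin=40175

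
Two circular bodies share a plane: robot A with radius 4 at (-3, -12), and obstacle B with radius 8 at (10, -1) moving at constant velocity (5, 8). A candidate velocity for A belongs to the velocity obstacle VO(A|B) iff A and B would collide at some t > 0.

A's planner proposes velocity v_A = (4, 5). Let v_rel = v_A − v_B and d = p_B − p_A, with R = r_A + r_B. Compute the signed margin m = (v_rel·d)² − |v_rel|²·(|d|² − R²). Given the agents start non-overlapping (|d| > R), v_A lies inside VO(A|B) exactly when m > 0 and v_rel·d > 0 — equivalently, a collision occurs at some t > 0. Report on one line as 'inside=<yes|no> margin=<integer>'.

d = (13, 11),  |d|² = 290;  R = 4+8 = 12,  c = 290−12² = 146
v_rel = (-1, -3),  |v_rel|² = 10;  v_rel·d = (-1)·(13) + (-3)·(11) = -46
10·t² + 92·t + 146 = 0  ⇒  m = (-46)² − 10·146 = 656
m = 656 > 0,  v_rel·d = -46 < 0  ⇒  outside

inside=no margin=656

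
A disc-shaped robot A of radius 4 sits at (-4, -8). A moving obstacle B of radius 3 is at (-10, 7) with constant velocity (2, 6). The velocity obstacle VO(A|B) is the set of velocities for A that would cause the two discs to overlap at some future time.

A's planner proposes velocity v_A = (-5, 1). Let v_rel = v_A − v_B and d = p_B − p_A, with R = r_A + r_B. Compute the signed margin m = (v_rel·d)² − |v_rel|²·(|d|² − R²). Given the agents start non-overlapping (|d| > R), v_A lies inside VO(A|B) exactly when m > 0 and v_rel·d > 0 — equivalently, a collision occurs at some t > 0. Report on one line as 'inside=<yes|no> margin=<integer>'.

d = (-6, 15),  |d|² = 261;  R = 4+3 = 7,  c = 261−7² = 212
v_rel = (-7, -5),  |v_rel|² = 74;  v_rel·d = (-7)·(-6) + (-5)·(15) = -33
74·t² + 66·t + 212 = 0  ⇒  m = (-33)² − 74·212 = -14599
m = -14599 < 0,  v_rel·d = -33 < 0  ⇒  outside

inside=no margin=-14599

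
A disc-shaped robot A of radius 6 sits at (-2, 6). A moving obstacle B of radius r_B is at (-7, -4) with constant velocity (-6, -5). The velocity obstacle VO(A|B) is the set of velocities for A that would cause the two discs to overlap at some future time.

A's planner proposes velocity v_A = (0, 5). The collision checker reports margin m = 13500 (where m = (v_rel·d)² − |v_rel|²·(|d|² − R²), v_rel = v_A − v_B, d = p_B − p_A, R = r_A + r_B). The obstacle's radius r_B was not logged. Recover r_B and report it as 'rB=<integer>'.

m = 13500
d = (-5, -10);  v_rel = (6, 10),  |v_rel|² = 136
v_rel×d = (6)·(-10) − (10)·(-5) = -10
since m = R²·136 − (-10)²:  R² = (100 + 13500) / 136 = 100
R = √100 = 10  ⇒  r_B = 10 − 6 = 4

rB=4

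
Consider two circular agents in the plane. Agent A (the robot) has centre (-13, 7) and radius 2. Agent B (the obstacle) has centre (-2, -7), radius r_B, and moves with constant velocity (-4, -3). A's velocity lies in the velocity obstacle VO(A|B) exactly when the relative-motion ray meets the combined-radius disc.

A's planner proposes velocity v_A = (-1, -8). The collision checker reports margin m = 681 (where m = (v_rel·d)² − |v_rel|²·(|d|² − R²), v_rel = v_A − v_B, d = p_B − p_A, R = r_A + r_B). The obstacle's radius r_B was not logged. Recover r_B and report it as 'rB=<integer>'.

m = 681
d = (11, -14);  v_rel = (3, -5),  |v_rel|² = 34
v_rel×d = (3)·(-14) − (-5)·(11) = 13
since m = R²·34 − 13²:  R² = (169 + 681) / 34 = 25
R = √25 = 5  ⇒  r_B = 5 − 2 = 3

rB=3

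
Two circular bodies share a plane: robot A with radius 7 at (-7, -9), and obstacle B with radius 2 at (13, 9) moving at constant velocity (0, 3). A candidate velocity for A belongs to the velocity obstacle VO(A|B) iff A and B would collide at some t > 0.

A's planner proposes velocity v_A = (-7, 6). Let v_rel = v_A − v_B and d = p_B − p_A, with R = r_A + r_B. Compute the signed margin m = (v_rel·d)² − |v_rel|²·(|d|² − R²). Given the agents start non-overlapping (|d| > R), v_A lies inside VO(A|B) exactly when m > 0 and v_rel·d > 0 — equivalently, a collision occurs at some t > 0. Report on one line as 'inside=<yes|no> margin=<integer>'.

d = (20, 18),  |d|² = 724;  R = 7+2 = 9,  c = 724−9² = 643
v_rel = (-7, 3),  |v_rel|² = 58;  v_rel·d = (-7)·(20) + (3)·(18) = -86
58·t² + 172·t + 643 = 0  ⇒  m = (-86)² − 58·643 = -29898
m = -29898 < 0,  v_rel·d = -86 < 0  ⇒  outside

inside=no margin=-29898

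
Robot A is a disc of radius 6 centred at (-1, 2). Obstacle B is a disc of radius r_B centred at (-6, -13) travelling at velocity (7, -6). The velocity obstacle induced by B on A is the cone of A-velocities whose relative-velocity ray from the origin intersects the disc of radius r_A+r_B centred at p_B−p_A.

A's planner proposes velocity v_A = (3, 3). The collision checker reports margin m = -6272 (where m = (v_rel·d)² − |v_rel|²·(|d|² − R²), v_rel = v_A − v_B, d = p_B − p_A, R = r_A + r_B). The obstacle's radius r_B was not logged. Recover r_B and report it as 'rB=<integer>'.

m = -6272
d = (-5, -15);  v_rel = (-4, 9),  |v_rel|² = 97
v_rel×d = (-4)·(-15) − (9)·(-5) = 105
since m = R²·97 − 105²:  R² = (11025 + -6272) / 97 = 49
R = √49 = 7  ⇒  r_B = 7 − 6 = 1

rB=1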